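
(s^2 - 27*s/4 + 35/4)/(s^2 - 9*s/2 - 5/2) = (4*s - 7)/(2*(2*s + 1))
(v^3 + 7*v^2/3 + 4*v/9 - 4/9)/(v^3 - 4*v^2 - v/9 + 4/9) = (3*v^2 + 8*v + 4)/(3*v^2 - 11*v - 4)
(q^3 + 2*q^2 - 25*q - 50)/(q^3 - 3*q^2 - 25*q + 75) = (q + 2)/(q - 3)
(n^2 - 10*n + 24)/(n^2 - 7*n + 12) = (n - 6)/(n - 3)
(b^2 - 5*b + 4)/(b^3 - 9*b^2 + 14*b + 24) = (b - 1)/(b^2 - 5*b - 6)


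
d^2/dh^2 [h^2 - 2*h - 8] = 2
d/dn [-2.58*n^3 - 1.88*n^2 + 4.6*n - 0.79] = -7.74*n^2 - 3.76*n + 4.6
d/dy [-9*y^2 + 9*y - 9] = 9 - 18*y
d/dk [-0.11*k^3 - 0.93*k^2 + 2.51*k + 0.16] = -0.33*k^2 - 1.86*k + 2.51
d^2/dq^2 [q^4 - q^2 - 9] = 12*q^2 - 2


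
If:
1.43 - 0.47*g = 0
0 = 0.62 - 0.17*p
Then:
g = 3.04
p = 3.65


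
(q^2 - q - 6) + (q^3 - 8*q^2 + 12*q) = q^3 - 7*q^2 + 11*q - 6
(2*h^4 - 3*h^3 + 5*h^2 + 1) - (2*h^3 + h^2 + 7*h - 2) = 2*h^4 - 5*h^3 + 4*h^2 - 7*h + 3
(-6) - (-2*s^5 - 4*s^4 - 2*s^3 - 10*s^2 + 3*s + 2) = 2*s^5 + 4*s^4 + 2*s^3 + 10*s^2 - 3*s - 8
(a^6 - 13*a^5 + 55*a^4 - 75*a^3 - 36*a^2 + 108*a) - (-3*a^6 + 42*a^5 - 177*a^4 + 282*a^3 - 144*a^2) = 4*a^6 - 55*a^5 + 232*a^4 - 357*a^3 + 108*a^2 + 108*a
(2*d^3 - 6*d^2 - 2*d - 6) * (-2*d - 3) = -4*d^4 + 6*d^3 + 22*d^2 + 18*d + 18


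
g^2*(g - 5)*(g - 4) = g^4 - 9*g^3 + 20*g^2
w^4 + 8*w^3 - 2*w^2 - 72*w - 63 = (w - 3)*(w + 1)*(w + 3)*(w + 7)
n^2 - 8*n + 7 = (n - 7)*(n - 1)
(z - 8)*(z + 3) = z^2 - 5*z - 24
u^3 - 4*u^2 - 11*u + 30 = (u - 5)*(u - 2)*(u + 3)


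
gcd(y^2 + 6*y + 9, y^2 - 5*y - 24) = y + 3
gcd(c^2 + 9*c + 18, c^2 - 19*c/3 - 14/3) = 1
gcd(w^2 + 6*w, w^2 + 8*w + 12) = w + 6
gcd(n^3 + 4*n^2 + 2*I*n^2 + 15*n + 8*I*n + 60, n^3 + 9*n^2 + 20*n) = n + 4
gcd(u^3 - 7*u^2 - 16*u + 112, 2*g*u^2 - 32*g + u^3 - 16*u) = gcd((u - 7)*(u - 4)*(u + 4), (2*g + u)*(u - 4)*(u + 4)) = u^2 - 16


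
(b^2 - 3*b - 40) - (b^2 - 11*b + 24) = 8*b - 64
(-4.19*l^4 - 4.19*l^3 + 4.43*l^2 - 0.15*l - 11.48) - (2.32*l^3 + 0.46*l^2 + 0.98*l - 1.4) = -4.19*l^4 - 6.51*l^3 + 3.97*l^2 - 1.13*l - 10.08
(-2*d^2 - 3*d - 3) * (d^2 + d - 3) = -2*d^4 - 5*d^3 + 6*d + 9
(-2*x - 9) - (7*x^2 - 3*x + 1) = -7*x^2 + x - 10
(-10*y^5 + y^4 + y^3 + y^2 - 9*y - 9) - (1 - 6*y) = -10*y^5 + y^4 + y^3 + y^2 - 3*y - 10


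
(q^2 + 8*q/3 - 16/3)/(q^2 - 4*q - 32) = (q - 4/3)/(q - 8)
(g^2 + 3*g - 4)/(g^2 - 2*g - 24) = (g - 1)/(g - 6)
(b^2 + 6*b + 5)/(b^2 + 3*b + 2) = (b + 5)/(b + 2)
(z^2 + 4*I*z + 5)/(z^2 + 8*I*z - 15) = (z - I)/(z + 3*I)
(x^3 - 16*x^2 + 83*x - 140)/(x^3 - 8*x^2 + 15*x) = (x^2 - 11*x + 28)/(x*(x - 3))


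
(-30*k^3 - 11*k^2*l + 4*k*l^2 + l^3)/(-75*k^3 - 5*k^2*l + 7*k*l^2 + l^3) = (2*k + l)/(5*k + l)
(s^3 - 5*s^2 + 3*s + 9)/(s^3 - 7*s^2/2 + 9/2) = 2*(s - 3)/(2*s - 3)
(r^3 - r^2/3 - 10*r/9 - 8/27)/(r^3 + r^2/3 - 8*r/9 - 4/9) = (9*r^2 - 9*r - 4)/(3*(3*r^2 - r - 2))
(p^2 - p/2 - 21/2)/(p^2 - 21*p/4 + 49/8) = 4*(p + 3)/(4*p - 7)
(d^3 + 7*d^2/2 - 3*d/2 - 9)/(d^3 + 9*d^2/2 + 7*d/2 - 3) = (2*d - 3)/(2*d - 1)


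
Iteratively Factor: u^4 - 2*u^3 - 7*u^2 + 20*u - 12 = (u - 2)*(u^3 - 7*u + 6) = (u - 2)*(u + 3)*(u^2 - 3*u + 2) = (u - 2)^2*(u + 3)*(u - 1)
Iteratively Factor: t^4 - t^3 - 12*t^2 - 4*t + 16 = (t + 2)*(t^3 - 3*t^2 - 6*t + 8) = (t - 1)*(t + 2)*(t^2 - 2*t - 8) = (t - 4)*(t - 1)*(t + 2)*(t + 2)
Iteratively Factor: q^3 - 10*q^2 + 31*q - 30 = (q - 3)*(q^2 - 7*q + 10) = (q - 5)*(q - 3)*(q - 2)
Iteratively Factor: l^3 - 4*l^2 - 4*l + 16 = (l - 4)*(l^2 - 4) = (l - 4)*(l - 2)*(l + 2)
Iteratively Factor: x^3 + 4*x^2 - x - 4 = (x - 1)*(x^2 + 5*x + 4) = (x - 1)*(x + 1)*(x + 4)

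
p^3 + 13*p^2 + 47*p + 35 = (p + 1)*(p + 5)*(p + 7)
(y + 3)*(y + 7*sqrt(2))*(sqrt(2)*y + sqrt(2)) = sqrt(2)*y^3 + 4*sqrt(2)*y^2 + 14*y^2 + 3*sqrt(2)*y + 56*y + 42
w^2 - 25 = (w - 5)*(w + 5)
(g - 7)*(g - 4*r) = g^2 - 4*g*r - 7*g + 28*r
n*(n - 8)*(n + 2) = n^3 - 6*n^2 - 16*n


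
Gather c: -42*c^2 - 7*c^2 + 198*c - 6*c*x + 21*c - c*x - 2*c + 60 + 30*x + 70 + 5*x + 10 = -49*c^2 + c*(217 - 7*x) + 35*x + 140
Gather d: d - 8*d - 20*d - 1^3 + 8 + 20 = 27 - 27*d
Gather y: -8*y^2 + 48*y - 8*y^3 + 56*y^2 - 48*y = -8*y^3 + 48*y^2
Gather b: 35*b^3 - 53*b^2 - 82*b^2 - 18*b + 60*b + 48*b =35*b^3 - 135*b^2 + 90*b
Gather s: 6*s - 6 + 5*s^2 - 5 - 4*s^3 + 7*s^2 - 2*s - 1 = -4*s^3 + 12*s^2 + 4*s - 12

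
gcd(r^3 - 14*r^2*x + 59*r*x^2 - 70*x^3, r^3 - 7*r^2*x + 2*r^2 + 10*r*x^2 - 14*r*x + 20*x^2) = r^2 - 7*r*x + 10*x^2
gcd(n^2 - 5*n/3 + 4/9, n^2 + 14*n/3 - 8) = n - 4/3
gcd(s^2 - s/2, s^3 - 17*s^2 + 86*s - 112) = 1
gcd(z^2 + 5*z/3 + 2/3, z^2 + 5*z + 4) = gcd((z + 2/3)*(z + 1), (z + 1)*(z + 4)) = z + 1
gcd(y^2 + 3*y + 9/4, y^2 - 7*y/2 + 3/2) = 1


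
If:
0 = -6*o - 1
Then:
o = -1/6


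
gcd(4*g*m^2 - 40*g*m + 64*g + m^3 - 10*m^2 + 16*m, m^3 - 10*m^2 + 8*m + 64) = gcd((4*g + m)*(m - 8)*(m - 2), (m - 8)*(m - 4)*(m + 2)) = m - 8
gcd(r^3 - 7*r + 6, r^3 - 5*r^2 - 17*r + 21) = r^2 + 2*r - 3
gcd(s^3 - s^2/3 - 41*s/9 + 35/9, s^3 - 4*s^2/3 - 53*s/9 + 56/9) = s^2 + 4*s/3 - 7/3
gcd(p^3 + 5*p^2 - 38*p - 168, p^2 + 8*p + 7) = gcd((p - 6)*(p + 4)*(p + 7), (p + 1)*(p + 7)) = p + 7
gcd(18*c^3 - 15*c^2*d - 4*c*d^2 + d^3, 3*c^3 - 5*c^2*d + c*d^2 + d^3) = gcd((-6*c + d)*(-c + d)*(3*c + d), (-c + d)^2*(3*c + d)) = 3*c^2 - 2*c*d - d^2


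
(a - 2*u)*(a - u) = a^2 - 3*a*u + 2*u^2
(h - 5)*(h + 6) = h^2 + h - 30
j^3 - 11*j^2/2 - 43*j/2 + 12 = (j - 8)*(j - 1/2)*(j + 3)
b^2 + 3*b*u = b*(b + 3*u)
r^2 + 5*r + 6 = (r + 2)*(r + 3)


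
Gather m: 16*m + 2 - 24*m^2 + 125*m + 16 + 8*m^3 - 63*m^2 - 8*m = 8*m^3 - 87*m^2 + 133*m + 18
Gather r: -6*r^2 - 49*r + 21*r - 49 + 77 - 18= -6*r^2 - 28*r + 10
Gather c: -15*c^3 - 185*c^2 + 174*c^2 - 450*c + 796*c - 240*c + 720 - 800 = -15*c^3 - 11*c^2 + 106*c - 80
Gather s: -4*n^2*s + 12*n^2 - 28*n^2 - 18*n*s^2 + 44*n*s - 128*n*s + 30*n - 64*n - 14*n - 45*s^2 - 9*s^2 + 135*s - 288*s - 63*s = -16*n^2 - 48*n + s^2*(-18*n - 54) + s*(-4*n^2 - 84*n - 216)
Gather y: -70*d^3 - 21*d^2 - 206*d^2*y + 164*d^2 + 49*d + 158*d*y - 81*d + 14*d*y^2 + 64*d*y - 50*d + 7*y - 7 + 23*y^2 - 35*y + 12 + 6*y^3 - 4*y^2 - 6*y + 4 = -70*d^3 + 143*d^2 - 82*d + 6*y^3 + y^2*(14*d + 19) + y*(-206*d^2 + 222*d - 34) + 9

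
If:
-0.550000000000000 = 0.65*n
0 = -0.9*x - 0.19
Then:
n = -0.85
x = -0.21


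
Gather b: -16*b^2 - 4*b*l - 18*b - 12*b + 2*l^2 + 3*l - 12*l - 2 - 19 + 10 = -16*b^2 + b*(-4*l - 30) + 2*l^2 - 9*l - 11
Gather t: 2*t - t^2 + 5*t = -t^2 + 7*t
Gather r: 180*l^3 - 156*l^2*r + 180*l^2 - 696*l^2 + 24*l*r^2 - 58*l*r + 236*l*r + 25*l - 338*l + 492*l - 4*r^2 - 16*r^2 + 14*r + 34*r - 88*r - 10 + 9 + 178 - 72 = 180*l^3 - 516*l^2 + 179*l + r^2*(24*l - 20) + r*(-156*l^2 + 178*l - 40) + 105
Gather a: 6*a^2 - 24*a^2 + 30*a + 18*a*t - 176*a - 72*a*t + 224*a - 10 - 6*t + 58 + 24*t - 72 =-18*a^2 + a*(78 - 54*t) + 18*t - 24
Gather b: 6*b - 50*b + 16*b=-28*b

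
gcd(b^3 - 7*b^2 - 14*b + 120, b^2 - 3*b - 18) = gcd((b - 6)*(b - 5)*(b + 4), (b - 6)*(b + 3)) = b - 6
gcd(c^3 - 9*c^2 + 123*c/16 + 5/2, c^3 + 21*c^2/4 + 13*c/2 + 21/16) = c + 1/4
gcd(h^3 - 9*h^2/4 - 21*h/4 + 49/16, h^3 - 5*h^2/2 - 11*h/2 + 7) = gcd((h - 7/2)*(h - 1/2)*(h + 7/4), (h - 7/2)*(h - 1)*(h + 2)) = h - 7/2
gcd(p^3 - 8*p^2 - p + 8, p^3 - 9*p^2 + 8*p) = p^2 - 9*p + 8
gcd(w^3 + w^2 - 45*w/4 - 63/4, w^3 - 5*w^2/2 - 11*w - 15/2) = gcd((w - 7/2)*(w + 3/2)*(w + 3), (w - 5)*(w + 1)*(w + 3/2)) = w + 3/2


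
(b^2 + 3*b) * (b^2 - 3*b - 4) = b^4 - 13*b^2 - 12*b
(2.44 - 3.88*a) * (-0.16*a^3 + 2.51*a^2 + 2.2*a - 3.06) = 0.6208*a^4 - 10.1292*a^3 - 2.4116*a^2 + 17.2408*a - 7.4664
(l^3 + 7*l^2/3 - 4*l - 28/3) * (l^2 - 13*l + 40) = l^5 - 32*l^4/3 + 17*l^3/3 + 136*l^2 - 116*l/3 - 1120/3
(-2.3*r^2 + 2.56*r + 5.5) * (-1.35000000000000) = 3.105*r^2 - 3.456*r - 7.425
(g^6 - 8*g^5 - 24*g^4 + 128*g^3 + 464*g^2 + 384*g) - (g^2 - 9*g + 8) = g^6 - 8*g^5 - 24*g^4 + 128*g^3 + 463*g^2 + 393*g - 8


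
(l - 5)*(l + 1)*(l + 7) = l^3 + 3*l^2 - 33*l - 35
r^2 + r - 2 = (r - 1)*(r + 2)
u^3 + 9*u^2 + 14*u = u*(u + 2)*(u + 7)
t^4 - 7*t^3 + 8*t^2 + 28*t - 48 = (t - 4)*(t - 3)*(t - 2)*(t + 2)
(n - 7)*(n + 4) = n^2 - 3*n - 28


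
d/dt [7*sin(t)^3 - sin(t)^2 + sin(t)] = (21*sin(t)^2 - 2*sin(t) + 1)*cos(t)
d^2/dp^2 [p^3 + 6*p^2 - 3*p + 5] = 6*p + 12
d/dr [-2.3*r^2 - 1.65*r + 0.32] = -4.6*r - 1.65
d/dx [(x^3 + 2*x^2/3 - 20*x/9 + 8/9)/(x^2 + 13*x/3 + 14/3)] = (9*x^2 + 42*x - 32)/(9*x^2 + 42*x + 49)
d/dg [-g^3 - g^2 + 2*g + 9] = -3*g^2 - 2*g + 2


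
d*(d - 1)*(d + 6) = d^3 + 5*d^2 - 6*d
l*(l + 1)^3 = l^4 + 3*l^3 + 3*l^2 + l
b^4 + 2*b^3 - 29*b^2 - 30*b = b*(b - 5)*(b + 1)*(b + 6)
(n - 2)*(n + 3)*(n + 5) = n^3 + 6*n^2 - n - 30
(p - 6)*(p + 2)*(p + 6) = p^3 + 2*p^2 - 36*p - 72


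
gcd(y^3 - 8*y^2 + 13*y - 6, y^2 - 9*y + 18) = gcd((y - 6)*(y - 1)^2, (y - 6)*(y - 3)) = y - 6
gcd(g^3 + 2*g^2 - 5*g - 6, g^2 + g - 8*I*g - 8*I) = g + 1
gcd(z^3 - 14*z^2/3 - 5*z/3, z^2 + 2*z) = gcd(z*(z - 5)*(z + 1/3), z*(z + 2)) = z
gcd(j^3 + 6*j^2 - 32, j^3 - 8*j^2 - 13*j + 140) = j + 4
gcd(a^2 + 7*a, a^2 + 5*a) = a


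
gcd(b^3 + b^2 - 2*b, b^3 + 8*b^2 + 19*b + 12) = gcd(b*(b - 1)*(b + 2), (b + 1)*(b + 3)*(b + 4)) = 1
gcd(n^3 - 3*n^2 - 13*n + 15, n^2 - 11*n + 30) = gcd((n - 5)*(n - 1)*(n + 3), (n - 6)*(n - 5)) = n - 5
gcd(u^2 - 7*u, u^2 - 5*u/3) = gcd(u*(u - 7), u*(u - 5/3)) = u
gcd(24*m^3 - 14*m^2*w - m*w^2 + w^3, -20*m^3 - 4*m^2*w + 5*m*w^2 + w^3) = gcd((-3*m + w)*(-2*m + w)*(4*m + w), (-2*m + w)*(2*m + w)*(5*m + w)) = -2*m + w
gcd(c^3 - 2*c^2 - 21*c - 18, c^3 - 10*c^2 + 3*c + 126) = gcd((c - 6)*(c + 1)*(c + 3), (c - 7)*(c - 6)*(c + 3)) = c^2 - 3*c - 18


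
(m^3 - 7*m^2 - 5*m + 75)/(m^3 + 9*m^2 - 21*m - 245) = (m^2 - 2*m - 15)/(m^2 + 14*m + 49)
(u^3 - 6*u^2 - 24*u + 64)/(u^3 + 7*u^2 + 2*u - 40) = (u - 8)/(u + 5)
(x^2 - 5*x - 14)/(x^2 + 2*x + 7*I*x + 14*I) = (x - 7)/(x + 7*I)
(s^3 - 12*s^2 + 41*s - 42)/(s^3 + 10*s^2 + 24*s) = (s^3 - 12*s^2 + 41*s - 42)/(s*(s^2 + 10*s + 24))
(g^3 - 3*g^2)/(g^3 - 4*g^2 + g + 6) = g^2/(g^2 - g - 2)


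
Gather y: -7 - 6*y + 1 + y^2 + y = y^2 - 5*y - 6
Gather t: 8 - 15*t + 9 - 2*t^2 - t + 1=-2*t^2 - 16*t + 18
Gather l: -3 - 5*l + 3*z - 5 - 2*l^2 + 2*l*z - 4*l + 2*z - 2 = -2*l^2 + l*(2*z - 9) + 5*z - 10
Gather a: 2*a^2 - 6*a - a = 2*a^2 - 7*a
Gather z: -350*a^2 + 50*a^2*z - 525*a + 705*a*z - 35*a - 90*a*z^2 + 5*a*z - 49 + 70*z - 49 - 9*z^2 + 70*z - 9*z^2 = -350*a^2 - 560*a + z^2*(-90*a - 18) + z*(50*a^2 + 710*a + 140) - 98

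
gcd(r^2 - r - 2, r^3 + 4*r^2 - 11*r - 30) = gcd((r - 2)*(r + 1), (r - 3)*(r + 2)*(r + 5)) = 1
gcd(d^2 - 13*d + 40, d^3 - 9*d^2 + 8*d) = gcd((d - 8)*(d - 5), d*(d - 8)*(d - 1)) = d - 8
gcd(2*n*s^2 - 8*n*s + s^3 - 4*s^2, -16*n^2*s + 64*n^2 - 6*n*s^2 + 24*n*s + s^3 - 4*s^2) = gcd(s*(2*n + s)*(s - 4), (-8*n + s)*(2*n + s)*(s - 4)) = 2*n*s - 8*n + s^2 - 4*s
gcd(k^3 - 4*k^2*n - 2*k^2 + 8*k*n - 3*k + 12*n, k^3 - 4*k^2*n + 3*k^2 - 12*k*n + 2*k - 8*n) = k^2 - 4*k*n + k - 4*n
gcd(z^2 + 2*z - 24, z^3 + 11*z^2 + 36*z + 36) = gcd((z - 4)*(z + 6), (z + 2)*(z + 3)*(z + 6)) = z + 6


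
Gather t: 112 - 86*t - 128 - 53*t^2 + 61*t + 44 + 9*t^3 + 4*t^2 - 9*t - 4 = 9*t^3 - 49*t^2 - 34*t + 24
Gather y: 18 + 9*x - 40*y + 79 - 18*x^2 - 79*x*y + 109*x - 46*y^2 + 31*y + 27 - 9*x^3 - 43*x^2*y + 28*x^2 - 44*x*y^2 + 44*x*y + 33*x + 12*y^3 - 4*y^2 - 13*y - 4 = -9*x^3 + 10*x^2 + 151*x + 12*y^3 + y^2*(-44*x - 50) + y*(-43*x^2 - 35*x - 22) + 120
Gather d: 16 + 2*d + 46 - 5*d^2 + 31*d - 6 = -5*d^2 + 33*d + 56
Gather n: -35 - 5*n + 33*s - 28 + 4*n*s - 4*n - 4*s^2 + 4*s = n*(4*s - 9) - 4*s^2 + 37*s - 63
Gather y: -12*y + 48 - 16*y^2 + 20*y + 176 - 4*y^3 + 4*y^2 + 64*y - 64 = -4*y^3 - 12*y^2 + 72*y + 160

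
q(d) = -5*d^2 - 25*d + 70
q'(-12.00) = 95.00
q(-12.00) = -350.00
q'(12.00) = -145.00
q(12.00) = -950.00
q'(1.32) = -38.20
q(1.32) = 28.29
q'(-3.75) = 12.50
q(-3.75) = 93.44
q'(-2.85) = 3.50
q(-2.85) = 100.64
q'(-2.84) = 3.40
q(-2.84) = 100.67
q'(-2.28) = -2.20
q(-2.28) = 101.01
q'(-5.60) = 31.00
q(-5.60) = 53.20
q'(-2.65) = 1.50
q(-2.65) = 101.14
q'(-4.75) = 22.50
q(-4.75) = 75.94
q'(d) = -10*d - 25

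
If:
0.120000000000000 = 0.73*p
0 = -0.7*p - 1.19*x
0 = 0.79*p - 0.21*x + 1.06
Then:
No Solution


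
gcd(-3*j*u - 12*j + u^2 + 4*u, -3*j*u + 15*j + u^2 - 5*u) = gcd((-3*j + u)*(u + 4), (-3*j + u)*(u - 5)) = -3*j + u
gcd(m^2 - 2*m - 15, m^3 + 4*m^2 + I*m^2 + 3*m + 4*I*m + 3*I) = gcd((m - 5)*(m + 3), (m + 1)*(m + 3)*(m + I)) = m + 3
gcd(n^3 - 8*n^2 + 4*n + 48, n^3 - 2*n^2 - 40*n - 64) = n + 2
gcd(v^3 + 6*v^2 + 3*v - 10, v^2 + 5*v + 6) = v + 2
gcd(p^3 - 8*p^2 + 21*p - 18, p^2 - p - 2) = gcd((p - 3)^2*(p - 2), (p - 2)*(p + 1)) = p - 2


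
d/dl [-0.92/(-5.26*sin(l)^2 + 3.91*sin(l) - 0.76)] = (3.5972 - 9.6784*sin(l))*cos(l)/(5.26*sin(l)^2 - 3.91*sin(l) + 0.76)^2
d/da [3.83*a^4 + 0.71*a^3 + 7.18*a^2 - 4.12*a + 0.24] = 15.32*a^3 + 2.13*a^2 + 14.36*a - 4.12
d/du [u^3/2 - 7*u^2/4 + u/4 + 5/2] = 3*u^2/2 - 7*u/2 + 1/4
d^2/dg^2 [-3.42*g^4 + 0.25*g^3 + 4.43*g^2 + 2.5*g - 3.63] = -41.04*g^2 + 1.5*g + 8.86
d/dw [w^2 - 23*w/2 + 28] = 2*w - 23/2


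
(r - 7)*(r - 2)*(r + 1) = r^3 - 8*r^2 + 5*r + 14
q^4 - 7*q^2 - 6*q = q*(q - 3)*(q + 1)*(q + 2)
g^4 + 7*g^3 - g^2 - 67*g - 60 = (g - 3)*(g + 1)*(g + 4)*(g + 5)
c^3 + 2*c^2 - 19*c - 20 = (c - 4)*(c + 1)*(c + 5)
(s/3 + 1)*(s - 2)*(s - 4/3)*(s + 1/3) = s^4/3 - 67*s^2/27 + 50*s/27 + 8/9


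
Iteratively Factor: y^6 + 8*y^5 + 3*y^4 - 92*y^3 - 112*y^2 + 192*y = (y + 4)*(y^5 + 4*y^4 - 13*y^3 - 40*y^2 + 48*y) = (y + 4)^2*(y^4 - 13*y^2 + 12*y) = (y - 1)*(y + 4)^2*(y^3 + y^2 - 12*y) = (y - 1)*(y + 4)^3*(y^2 - 3*y) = (y - 3)*(y - 1)*(y + 4)^3*(y)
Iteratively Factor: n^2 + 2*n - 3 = (n - 1)*(n + 3)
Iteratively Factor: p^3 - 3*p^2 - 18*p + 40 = (p + 4)*(p^2 - 7*p + 10) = (p - 5)*(p + 4)*(p - 2)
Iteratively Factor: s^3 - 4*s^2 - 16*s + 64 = (s + 4)*(s^2 - 8*s + 16) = (s - 4)*(s + 4)*(s - 4)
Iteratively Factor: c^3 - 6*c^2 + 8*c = (c - 4)*(c^2 - 2*c) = c*(c - 4)*(c - 2)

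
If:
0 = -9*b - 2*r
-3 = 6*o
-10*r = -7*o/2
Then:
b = 7/180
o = -1/2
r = -7/40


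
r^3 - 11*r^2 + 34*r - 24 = (r - 6)*(r - 4)*(r - 1)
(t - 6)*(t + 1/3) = t^2 - 17*t/3 - 2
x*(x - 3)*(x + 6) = x^3 + 3*x^2 - 18*x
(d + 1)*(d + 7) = d^2 + 8*d + 7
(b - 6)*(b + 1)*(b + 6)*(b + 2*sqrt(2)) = b^4 + b^3 + 2*sqrt(2)*b^3 - 36*b^2 + 2*sqrt(2)*b^2 - 72*sqrt(2)*b - 36*b - 72*sqrt(2)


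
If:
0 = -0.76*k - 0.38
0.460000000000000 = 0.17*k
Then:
No Solution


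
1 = 1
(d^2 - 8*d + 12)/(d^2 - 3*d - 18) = (d - 2)/(d + 3)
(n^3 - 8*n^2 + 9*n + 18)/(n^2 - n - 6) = (n^2 - 5*n - 6)/(n + 2)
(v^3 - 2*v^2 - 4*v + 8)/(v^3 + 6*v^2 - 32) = (v^2 - 4)/(v^2 + 8*v + 16)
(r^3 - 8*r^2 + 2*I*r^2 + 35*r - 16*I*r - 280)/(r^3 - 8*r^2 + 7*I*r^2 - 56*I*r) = (r - 5*I)/r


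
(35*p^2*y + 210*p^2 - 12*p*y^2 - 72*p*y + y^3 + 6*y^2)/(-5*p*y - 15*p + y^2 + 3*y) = (-7*p*y - 42*p + y^2 + 6*y)/(y + 3)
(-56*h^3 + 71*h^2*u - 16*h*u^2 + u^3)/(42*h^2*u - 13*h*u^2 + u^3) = (8*h^2 - 9*h*u + u^2)/(u*(-6*h + u))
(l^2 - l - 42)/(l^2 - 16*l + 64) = (l^2 - l - 42)/(l^2 - 16*l + 64)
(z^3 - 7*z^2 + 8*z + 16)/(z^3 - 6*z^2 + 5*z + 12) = (z - 4)/(z - 3)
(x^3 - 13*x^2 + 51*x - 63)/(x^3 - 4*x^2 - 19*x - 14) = (x^2 - 6*x + 9)/(x^2 + 3*x + 2)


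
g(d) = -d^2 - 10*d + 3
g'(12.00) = -34.00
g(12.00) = -261.00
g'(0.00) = -10.00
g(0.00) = 3.00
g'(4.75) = -19.50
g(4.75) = -67.06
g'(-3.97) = -2.06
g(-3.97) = 26.94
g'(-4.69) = -0.62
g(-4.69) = 27.90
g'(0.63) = -11.26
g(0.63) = -3.70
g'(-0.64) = -8.72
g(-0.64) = 8.99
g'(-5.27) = 0.54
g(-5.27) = 27.93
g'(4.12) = -18.24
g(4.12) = -55.17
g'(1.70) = -13.40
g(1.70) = -16.89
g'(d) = -2*d - 10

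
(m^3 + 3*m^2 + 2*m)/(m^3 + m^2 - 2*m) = (m + 1)/(m - 1)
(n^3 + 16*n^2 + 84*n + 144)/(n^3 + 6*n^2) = 1 + 10/n + 24/n^2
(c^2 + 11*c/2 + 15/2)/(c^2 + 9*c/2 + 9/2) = (2*c + 5)/(2*c + 3)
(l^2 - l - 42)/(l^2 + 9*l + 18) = (l - 7)/(l + 3)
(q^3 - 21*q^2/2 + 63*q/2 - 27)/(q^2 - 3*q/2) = q - 9 + 18/q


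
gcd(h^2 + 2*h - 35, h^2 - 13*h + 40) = h - 5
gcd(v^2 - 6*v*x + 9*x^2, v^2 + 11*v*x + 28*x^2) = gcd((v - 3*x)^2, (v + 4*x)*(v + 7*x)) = 1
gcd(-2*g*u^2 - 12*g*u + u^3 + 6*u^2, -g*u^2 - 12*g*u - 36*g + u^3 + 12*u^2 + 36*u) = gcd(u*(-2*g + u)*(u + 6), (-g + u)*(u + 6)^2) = u + 6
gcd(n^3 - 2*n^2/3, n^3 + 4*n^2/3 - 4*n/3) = n^2 - 2*n/3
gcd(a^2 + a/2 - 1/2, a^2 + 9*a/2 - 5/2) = a - 1/2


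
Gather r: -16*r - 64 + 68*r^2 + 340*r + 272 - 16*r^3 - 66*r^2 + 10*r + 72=-16*r^3 + 2*r^2 + 334*r + 280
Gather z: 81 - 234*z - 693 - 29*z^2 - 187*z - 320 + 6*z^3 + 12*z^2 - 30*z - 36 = 6*z^3 - 17*z^2 - 451*z - 968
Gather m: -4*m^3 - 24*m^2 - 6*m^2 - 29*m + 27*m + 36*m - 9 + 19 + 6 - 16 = -4*m^3 - 30*m^2 + 34*m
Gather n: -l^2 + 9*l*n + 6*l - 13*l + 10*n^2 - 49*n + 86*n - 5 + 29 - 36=-l^2 - 7*l + 10*n^2 + n*(9*l + 37) - 12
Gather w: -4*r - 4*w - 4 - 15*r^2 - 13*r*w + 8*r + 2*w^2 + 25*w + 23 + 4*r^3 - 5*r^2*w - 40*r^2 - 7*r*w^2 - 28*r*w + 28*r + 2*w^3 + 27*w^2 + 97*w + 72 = 4*r^3 - 55*r^2 + 32*r + 2*w^3 + w^2*(29 - 7*r) + w*(-5*r^2 - 41*r + 118) + 91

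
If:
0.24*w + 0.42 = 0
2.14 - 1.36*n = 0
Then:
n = 1.57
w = -1.75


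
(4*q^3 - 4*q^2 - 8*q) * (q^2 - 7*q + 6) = 4*q^5 - 32*q^4 + 44*q^3 + 32*q^2 - 48*q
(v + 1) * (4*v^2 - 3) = 4*v^3 + 4*v^2 - 3*v - 3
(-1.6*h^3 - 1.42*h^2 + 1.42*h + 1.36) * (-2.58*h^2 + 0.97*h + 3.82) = 4.128*h^5 + 2.1116*h^4 - 11.153*h^3 - 7.5558*h^2 + 6.7436*h + 5.1952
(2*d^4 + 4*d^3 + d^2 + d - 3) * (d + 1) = 2*d^5 + 6*d^4 + 5*d^3 + 2*d^2 - 2*d - 3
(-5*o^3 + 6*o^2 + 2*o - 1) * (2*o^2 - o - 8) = -10*o^5 + 17*o^4 + 38*o^3 - 52*o^2 - 15*o + 8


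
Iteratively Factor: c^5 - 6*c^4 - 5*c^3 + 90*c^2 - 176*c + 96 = (c - 3)*(c^4 - 3*c^3 - 14*c^2 + 48*c - 32) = (c - 4)*(c - 3)*(c^3 + c^2 - 10*c + 8) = (c - 4)*(c - 3)*(c + 4)*(c^2 - 3*c + 2) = (c - 4)*(c - 3)*(c - 1)*(c + 4)*(c - 2)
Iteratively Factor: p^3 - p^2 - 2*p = (p)*(p^2 - p - 2) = p*(p - 2)*(p + 1)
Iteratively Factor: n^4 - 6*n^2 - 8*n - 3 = (n + 1)*(n^3 - n^2 - 5*n - 3) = (n - 3)*(n + 1)*(n^2 + 2*n + 1) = (n - 3)*(n + 1)^2*(n + 1)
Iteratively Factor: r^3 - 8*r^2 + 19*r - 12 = (r - 4)*(r^2 - 4*r + 3) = (r - 4)*(r - 1)*(r - 3)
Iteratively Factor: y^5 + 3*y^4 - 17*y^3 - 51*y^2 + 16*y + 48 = (y + 4)*(y^4 - y^3 - 13*y^2 + y + 12) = (y + 3)*(y + 4)*(y^3 - 4*y^2 - y + 4) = (y - 4)*(y + 3)*(y + 4)*(y^2 - 1) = (y - 4)*(y + 1)*(y + 3)*(y + 4)*(y - 1)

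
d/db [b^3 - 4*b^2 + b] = 3*b^2 - 8*b + 1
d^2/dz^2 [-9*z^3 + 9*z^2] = 18 - 54*z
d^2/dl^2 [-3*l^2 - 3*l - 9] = -6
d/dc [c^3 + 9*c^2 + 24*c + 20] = 3*c^2 + 18*c + 24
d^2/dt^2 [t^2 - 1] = 2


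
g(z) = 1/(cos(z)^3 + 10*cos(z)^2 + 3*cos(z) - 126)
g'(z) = (3*sin(z)*cos(z)^2 + 20*sin(z)*cos(z) + 3*sin(z))/(cos(z)^3 + 10*cos(z)^2 + 3*cos(z) - 126)^2 = (3*cos(z)^2 + 20*cos(z) + 3)*sin(z)/(cos(z)^3 + 10*cos(z)^2 + 3*cos(z) - 126)^2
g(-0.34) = -0.01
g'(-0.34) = -0.00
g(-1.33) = -0.01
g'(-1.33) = -0.00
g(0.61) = -0.01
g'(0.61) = 0.00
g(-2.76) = -0.01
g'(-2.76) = 0.00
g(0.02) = -0.01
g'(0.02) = 0.00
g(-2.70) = -0.01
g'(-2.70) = 0.00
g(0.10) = -0.01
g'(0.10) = 0.00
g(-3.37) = -0.01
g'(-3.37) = -0.00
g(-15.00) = -0.00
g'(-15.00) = 0.00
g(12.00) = -0.00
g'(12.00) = 0.00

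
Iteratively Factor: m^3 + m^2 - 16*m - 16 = (m - 4)*(m^2 + 5*m + 4) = (m - 4)*(m + 4)*(m + 1)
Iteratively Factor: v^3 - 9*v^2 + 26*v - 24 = (v - 4)*(v^2 - 5*v + 6) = (v - 4)*(v - 2)*(v - 3)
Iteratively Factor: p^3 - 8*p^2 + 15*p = (p)*(p^2 - 8*p + 15) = p*(p - 5)*(p - 3)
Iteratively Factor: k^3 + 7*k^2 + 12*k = (k + 4)*(k^2 + 3*k) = (k + 3)*(k + 4)*(k)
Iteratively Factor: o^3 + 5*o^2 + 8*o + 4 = (o + 2)*(o^2 + 3*o + 2) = (o + 1)*(o + 2)*(o + 2)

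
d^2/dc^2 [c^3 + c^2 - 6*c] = 6*c + 2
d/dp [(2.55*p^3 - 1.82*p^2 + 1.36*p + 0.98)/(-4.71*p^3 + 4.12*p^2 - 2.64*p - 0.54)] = (1.9338*p^4 - 0.652799999999999*p^3 + 8.918*p^2 - 6.1096*p + 1.8528)/(22.1841*p^6 - 38.8104*p^5 + 41.8432*p^4 - 16.6668*p^3 + 2.52*p^2 + 2.8512*p + 0.2916)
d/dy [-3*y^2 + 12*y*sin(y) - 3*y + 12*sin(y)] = 12*y*cos(y) - 6*y + 12*sqrt(2)*sin(y + pi/4) - 3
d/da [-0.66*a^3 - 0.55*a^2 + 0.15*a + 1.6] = -1.98*a^2 - 1.1*a + 0.15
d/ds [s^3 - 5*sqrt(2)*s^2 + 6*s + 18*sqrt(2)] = 3*s^2 - 10*sqrt(2)*s + 6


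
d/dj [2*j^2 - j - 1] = 4*j - 1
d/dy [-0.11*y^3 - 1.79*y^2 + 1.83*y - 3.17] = -0.33*y^2 - 3.58*y + 1.83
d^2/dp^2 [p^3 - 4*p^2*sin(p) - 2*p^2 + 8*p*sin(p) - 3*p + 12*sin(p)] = 4*p^2*sin(p) - 8*p*sin(p) - 16*p*cos(p) + 6*p - 20*sin(p) + 16*cos(p) - 4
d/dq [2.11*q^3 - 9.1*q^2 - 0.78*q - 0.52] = 6.33*q^2 - 18.2*q - 0.78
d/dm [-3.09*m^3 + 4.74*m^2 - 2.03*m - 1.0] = -9.27*m^2 + 9.48*m - 2.03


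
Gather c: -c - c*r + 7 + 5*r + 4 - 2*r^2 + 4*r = c*(-r - 1) - 2*r^2 + 9*r + 11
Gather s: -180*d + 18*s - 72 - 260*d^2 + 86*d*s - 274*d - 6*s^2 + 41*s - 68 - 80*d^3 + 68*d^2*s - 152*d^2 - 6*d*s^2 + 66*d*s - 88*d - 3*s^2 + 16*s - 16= -80*d^3 - 412*d^2 - 542*d + s^2*(-6*d - 9) + s*(68*d^2 + 152*d + 75) - 156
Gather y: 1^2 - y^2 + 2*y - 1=-y^2 + 2*y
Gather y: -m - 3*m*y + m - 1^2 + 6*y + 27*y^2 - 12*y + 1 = 27*y^2 + y*(-3*m - 6)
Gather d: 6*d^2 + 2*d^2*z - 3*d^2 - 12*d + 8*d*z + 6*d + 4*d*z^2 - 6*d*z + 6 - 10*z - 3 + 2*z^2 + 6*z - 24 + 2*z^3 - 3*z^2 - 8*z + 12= d^2*(2*z + 3) + d*(4*z^2 + 2*z - 6) + 2*z^3 - z^2 - 12*z - 9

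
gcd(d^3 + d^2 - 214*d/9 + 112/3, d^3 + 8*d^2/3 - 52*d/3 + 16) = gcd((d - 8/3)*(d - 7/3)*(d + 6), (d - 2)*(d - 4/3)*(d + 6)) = d + 6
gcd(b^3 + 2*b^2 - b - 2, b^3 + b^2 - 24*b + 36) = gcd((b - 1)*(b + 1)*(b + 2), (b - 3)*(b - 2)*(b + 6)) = 1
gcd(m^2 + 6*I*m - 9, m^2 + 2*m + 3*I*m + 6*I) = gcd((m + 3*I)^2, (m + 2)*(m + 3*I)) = m + 3*I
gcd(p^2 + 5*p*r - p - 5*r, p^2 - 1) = p - 1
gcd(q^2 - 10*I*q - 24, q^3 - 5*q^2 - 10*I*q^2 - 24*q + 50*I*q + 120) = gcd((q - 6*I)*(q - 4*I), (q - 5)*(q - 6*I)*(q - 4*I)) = q^2 - 10*I*q - 24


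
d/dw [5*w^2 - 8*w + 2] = 10*w - 8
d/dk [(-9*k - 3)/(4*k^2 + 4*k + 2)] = 3*(6*k^2 + 4*k - 1)/(2*(4*k^4 + 8*k^3 + 8*k^2 + 4*k + 1))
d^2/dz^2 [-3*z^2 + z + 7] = -6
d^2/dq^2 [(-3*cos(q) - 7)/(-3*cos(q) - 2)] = 15*(3*sin(q)^2 + 2*cos(q) + 3)/(3*cos(q) + 2)^3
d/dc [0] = 0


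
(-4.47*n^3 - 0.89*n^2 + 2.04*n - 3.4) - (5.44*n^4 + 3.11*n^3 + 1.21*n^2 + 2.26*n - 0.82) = -5.44*n^4 - 7.58*n^3 - 2.1*n^2 - 0.22*n - 2.58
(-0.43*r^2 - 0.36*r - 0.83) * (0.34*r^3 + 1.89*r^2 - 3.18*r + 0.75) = -0.1462*r^5 - 0.9351*r^4 + 0.4048*r^3 - 0.7464*r^2 + 2.3694*r - 0.6225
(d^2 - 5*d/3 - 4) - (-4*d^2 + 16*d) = 5*d^2 - 53*d/3 - 4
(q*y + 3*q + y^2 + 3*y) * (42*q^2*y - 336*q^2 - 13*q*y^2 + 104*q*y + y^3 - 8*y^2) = 42*q^3*y^2 - 210*q^3*y - 1008*q^3 + 29*q^2*y^3 - 145*q^2*y^2 - 696*q^2*y - 12*q*y^4 + 60*q*y^3 + 288*q*y^2 + y^5 - 5*y^4 - 24*y^3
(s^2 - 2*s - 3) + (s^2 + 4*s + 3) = 2*s^2 + 2*s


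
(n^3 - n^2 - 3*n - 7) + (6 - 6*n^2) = n^3 - 7*n^2 - 3*n - 1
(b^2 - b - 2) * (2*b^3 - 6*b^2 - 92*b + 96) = 2*b^5 - 8*b^4 - 90*b^3 + 200*b^2 + 88*b - 192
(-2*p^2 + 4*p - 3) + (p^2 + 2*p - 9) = -p^2 + 6*p - 12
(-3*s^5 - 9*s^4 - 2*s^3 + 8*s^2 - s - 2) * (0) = 0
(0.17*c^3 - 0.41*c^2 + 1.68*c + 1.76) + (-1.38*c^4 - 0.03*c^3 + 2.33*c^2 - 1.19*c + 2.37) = -1.38*c^4 + 0.14*c^3 + 1.92*c^2 + 0.49*c + 4.13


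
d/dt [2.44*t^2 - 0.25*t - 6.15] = 4.88*t - 0.25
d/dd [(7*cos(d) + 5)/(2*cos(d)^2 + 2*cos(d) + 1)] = (14*cos(d)^2 + 20*cos(d) + 3)*sin(d)/(2*cos(d) + cos(2*d) + 2)^2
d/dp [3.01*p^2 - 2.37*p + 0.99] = 6.02*p - 2.37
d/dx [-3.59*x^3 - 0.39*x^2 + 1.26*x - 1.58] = -10.77*x^2 - 0.78*x + 1.26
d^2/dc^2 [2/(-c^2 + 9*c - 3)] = 4*(c^2 - 9*c - (2*c - 9)^2 + 3)/(c^2 - 9*c + 3)^3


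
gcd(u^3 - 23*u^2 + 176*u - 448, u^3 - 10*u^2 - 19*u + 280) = u^2 - 15*u + 56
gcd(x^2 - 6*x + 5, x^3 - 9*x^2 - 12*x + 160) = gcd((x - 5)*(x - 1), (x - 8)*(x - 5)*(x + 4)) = x - 5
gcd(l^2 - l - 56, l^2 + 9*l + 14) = l + 7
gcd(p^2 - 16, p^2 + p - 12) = p + 4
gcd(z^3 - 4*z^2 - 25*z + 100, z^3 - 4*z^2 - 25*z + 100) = z^3 - 4*z^2 - 25*z + 100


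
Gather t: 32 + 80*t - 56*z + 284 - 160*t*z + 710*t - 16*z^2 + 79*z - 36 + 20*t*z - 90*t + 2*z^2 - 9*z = t*(700 - 140*z) - 14*z^2 + 14*z + 280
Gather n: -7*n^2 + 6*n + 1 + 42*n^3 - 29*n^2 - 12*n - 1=42*n^3 - 36*n^2 - 6*n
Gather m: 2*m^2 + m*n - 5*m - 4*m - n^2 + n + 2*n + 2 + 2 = 2*m^2 + m*(n - 9) - n^2 + 3*n + 4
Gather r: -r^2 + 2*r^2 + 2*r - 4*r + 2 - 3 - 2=r^2 - 2*r - 3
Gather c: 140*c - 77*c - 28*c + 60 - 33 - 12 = 35*c + 15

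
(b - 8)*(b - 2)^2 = b^3 - 12*b^2 + 36*b - 32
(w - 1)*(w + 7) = w^2 + 6*w - 7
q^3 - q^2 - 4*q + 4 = (q - 2)*(q - 1)*(q + 2)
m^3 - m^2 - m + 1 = (m - 1)^2*(m + 1)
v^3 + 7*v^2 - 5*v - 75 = (v - 3)*(v + 5)^2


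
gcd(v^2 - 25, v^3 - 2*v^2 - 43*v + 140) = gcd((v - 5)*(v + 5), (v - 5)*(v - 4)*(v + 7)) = v - 5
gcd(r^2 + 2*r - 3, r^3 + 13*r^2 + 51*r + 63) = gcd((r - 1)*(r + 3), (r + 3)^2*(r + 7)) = r + 3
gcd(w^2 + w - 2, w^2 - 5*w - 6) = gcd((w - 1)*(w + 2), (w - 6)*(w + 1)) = 1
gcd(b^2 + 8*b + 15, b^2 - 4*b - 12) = 1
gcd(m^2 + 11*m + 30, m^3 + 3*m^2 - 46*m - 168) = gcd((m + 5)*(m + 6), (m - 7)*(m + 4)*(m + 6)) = m + 6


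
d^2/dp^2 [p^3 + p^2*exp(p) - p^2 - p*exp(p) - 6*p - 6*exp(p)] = p^2*exp(p) + 3*p*exp(p) + 6*p - 6*exp(p) - 2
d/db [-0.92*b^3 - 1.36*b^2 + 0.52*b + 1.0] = -2.76*b^2 - 2.72*b + 0.52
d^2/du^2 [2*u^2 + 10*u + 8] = 4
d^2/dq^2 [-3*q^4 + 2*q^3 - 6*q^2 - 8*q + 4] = -36*q^2 + 12*q - 12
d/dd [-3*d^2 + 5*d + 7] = 5 - 6*d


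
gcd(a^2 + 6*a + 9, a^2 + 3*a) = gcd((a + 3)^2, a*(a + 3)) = a + 3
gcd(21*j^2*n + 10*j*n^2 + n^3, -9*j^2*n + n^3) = 3*j*n + n^2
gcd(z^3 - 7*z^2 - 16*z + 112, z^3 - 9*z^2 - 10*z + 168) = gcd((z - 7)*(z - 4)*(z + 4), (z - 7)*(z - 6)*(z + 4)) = z^2 - 3*z - 28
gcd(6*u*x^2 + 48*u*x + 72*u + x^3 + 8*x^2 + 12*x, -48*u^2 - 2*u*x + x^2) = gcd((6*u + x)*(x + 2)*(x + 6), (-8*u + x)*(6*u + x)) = 6*u + x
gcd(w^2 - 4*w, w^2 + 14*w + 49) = 1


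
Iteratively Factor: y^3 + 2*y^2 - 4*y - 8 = (y + 2)*(y^2 - 4) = (y + 2)^2*(y - 2)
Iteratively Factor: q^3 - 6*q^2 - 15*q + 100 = (q + 4)*(q^2 - 10*q + 25) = (q - 5)*(q + 4)*(q - 5)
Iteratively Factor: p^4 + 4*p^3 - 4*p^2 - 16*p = (p)*(p^3 + 4*p^2 - 4*p - 16) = p*(p + 2)*(p^2 + 2*p - 8) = p*(p + 2)*(p + 4)*(p - 2)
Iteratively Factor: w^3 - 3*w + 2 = (w - 1)*(w^2 + w - 2) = (w - 1)*(w + 2)*(w - 1)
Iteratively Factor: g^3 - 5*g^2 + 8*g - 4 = (g - 2)*(g^2 - 3*g + 2) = (g - 2)*(g - 1)*(g - 2)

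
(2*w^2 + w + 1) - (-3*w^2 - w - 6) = 5*w^2 + 2*w + 7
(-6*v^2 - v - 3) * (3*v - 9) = -18*v^3 + 51*v^2 + 27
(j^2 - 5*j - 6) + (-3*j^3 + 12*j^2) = -3*j^3 + 13*j^2 - 5*j - 6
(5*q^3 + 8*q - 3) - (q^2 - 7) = 5*q^3 - q^2 + 8*q + 4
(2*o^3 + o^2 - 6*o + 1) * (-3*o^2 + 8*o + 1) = -6*o^5 + 13*o^4 + 28*o^3 - 50*o^2 + 2*o + 1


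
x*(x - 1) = x^2 - x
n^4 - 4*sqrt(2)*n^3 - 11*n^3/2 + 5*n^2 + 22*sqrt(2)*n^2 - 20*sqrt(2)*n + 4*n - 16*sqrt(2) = (n - 4)*(n - 2)*(n + 1/2)*(n - 4*sqrt(2))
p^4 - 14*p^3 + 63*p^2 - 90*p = p*(p - 6)*(p - 5)*(p - 3)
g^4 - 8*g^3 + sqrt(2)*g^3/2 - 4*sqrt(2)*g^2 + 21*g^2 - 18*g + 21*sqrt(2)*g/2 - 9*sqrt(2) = (g - 3)^2*(g - 2)*(g + sqrt(2)/2)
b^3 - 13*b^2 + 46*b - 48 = (b - 8)*(b - 3)*(b - 2)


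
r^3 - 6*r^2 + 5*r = r*(r - 5)*(r - 1)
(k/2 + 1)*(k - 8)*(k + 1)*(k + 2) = k^4/2 - 3*k^3/2 - 16*k^2 - 30*k - 16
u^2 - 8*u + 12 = (u - 6)*(u - 2)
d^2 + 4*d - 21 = (d - 3)*(d + 7)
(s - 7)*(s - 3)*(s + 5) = s^3 - 5*s^2 - 29*s + 105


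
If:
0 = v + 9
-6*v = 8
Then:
No Solution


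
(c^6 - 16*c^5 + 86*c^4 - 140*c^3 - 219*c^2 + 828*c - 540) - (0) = c^6 - 16*c^5 + 86*c^4 - 140*c^3 - 219*c^2 + 828*c - 540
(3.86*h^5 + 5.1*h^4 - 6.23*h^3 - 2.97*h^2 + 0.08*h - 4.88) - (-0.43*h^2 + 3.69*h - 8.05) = 3.86*h^5 + 5.1*h^4 - 6.23*h^3 - 2.54*h^2 - 3.61*h + 3.17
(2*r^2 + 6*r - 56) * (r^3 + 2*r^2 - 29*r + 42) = 2*r^5 + 10*r^4 - 102*r^3 - 202*r^2 + 1876*r - 2352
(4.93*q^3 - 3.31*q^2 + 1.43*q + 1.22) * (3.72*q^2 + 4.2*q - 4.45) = 18.3396*q^5 + 8.3928*q^4 - 30.5209*q^3 + 25.2739*q^2 - 1.2395*q - 5.429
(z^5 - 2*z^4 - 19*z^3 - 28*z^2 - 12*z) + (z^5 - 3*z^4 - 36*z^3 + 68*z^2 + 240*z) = 2*z^5 - 5*z^4 - 55*z^3 + 40*z^2 + 228*z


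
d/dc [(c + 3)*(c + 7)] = 2*c + 10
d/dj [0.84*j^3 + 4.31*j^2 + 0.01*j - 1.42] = 2.52*j^2 + 8.62*j + 0.01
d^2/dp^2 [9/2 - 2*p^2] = -4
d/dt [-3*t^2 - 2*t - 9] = -6*t - 2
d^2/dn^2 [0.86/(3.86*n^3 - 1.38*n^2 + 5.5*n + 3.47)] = ((2.3736 - 19.9176*n)*(3.86*n^3 - 1.38*n^2 + 5.5*n + 3.47) + 0.86*(11.58*n^2 - 2.76*n + 5.5)*(23.16*n^2 - 5.52*n + 11.0))/(3.86*n^3 - 1.38*n^2 + 5.5*n + 3.47)^3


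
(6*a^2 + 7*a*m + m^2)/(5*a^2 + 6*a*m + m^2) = (6*a + m)/(5*a + m)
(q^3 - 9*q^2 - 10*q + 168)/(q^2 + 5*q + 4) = (q^2 - 13*q + 42)/(q + 1)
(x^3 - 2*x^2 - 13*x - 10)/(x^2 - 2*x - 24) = (-x^3 + 2*x^2 + 13*x + 10)/(-x^2 + 2*x + 24)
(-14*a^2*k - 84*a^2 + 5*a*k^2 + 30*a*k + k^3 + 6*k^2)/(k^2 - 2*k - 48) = (-14*a^2 + 5*a*k + k^2)/(k - 8)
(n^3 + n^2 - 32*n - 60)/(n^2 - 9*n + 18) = (n^2 + 7*n + 10)/(n - 3)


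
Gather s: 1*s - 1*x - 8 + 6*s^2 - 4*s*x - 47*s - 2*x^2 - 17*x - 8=6*s^2 + s*(-4*x - 46) - 2*x^2 - 18*x - 16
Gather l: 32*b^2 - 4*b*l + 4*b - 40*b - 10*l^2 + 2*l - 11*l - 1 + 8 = 32*b^2 - 36*b - 10*l^2 + l*(-4*b - 9) + 7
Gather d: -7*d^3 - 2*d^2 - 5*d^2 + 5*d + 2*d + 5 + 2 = -7*d^3 - 7*d^2 + 7*d + 7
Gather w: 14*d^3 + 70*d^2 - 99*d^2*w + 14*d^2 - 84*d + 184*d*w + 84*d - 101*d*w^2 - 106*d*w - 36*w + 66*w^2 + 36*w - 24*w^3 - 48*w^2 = 14*d^3 + 84*d^2 - 24*w^3 + w^2*(18 - 101*d) + w*(-99*d^2 + 78*d)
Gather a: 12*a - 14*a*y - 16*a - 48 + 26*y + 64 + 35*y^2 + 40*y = a*(-14*y - 4) + 35*y^2 + 66*y + 16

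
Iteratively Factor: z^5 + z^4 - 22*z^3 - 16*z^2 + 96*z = (z - 4)*(z^4 + 5*z^3 - 2*z^2 - 24*z) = z*(z - 4)*(z^3 + 5*z^2 - 2*z - 24) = z*(z - 4)*(z + 4)*(z^2 + z - 6) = z*(z - 4)*(z - 2)*(z + 4)*(z + 3)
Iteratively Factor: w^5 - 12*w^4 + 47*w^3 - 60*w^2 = (w)*(w^4 - 12*w^3 + 47*w^2 - 60*w) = w*(w - 4)*(w^3 - 8*w^2 + 15*w) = w^2*(w - 4)*(w^2 - 8*w + 15) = w^2*(w - 4)*(w - 3)*(w - 5)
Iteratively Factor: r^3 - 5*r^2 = (r)*(r^2 - 5*r) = r*(r - 5)*(r)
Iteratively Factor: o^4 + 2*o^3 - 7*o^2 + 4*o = (o - 1)*(o^3 + 3*o^2 - 4*o) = o*(o - 1)*(o^2 + 3*o - 4) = o*(o - 1)*(o + 4)*(o - 1)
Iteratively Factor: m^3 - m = (m + 1)*(m^2 - m) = (m - 1)*(m + 1)*(m)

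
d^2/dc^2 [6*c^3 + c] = 36*c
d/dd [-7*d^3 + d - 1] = 1 - 21*d^2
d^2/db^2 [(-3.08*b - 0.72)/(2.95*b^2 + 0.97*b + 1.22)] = (-(3.08*b + 0.72)*(5.9*b + 0.97)*(11.8*b + 1.94) + (54.516*b + 10.2232)*(2.95*b^2 + 0.97*b + 1.22))/(2.95*b^2 + 0.97*b + 1.22)^3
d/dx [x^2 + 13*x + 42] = 2*x + 13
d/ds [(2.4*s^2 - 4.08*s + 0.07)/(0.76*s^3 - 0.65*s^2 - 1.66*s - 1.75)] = (-1.824*s^4 + 6.2016*s^3 - 6.7956*s^2 - 8.309*s + 7.2562)/(0.5776*s^6 - 0.988*s^5 - 2.1007*s^4 - 0.502*s^3 + 5.0306*s^2 + 5.81*s + 3.0625)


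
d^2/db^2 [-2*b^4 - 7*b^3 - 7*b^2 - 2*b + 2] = -24*b^2 - 42*b - 14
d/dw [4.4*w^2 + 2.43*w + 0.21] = 8.8*w + 2.43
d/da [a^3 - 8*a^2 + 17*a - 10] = 3*a^2 - 16*a + 17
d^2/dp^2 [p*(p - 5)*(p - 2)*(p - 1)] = 12*p^2 - 48*p + 34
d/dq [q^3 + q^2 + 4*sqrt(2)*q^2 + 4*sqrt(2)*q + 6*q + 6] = 3*q^2 + 2*q + 8*sqrt(2)*q + 4*sqrt(2) + 6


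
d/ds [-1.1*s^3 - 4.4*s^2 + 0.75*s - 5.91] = -3.3*s^2 - 8.8*s + 0.75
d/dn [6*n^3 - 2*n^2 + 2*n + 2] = 18*n^2 - 4*n + 2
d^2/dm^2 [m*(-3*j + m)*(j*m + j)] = 2*j*(-3*j + 3*m + 1)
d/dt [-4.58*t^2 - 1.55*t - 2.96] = -9.16*t - 1.55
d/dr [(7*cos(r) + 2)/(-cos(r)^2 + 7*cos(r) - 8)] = (-7*cos(r)^2 - 4*cos(r) + 70)*sin(r)/(sin(r)^2 + 7*cos(r) - 9)^2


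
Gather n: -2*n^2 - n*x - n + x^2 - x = -2*n^2 + n*(-x - 1) + x^2 - x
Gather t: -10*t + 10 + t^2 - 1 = t^2 - 10*t + 9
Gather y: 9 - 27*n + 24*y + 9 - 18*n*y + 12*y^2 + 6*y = -27*n + 12*y^2 + y*(30 - 18*n) + 18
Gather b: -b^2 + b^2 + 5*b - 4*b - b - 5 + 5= 0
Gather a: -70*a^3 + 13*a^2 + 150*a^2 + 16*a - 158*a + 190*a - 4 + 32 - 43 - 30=-70*a^3 + 163*a^2 + 48*a - 45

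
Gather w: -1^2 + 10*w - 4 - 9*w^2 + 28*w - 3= -9*w^2 + 38*w - 8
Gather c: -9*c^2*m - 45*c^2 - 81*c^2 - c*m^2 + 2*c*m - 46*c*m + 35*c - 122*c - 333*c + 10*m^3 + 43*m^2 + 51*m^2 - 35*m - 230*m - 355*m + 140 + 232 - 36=c^2*(-9*m - 126) + c*(-m^2 - 44*m - 420) + 10*m^3 + 94*m^2 - 620*m + 336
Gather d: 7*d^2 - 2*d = 7*d^2 - 2*d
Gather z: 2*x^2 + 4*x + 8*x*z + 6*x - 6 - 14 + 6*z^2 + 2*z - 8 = 2*x^2 + 10*x + 6*z^2 + z*(8*x + 2) - 28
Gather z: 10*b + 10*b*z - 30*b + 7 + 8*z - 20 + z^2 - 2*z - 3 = -20*b + z^2 + z*(10*b + 6) - 16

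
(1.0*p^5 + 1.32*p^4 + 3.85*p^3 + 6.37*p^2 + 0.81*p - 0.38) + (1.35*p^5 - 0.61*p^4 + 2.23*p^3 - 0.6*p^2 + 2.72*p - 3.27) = 2.35*p^5 + 0.71*p^4 + 6.08*p^3 + 5.77*p^2 + 3.53*p - 3.65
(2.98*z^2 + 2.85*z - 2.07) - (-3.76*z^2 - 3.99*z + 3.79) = 6.74*z^2 + 6.84*z - 5.86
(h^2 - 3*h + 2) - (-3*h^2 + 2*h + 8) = 4*h^2 - 5*h - 6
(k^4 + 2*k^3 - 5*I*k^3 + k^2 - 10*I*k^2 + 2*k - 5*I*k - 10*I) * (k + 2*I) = k^5 + 2*k^4 - 3*I*k^4 + 11*k^3 - 6*I*k^3 + 22*k^2 - 3*I*k^2 + 10*k - 6*I*k + 20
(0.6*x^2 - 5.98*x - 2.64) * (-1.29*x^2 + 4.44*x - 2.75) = -0.774*x^4 + 10.3782*x^3 - 24.7956*x^2 + 4.7234*x + 7.26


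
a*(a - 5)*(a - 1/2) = a^3 - 11*a^2/2 + 5*a/2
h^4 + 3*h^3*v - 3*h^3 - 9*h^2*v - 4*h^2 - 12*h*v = h*(h - 4)*(h + 1)*(h + 3*v)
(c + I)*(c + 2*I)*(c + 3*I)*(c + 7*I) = c^4 + 13*I*c^3 - 53*c^2 - 83*I*c + 42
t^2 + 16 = (t - 4*I)*(t + 4*I)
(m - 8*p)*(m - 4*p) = m^2 - 12*m*p + 32*p^2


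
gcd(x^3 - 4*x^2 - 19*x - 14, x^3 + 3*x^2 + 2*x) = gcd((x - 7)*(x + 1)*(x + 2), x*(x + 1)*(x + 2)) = x^2 + 3*x + 2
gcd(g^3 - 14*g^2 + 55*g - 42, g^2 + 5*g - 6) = g - 1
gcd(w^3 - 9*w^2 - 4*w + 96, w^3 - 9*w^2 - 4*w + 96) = w^3 - 9*w^2 - 4*w + 96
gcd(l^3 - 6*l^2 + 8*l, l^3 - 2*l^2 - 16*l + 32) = l^2 - 6*l + 8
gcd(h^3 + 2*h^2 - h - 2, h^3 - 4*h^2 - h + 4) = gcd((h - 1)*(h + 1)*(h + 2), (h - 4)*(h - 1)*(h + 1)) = h^2 - 1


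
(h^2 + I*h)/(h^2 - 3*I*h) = (h + I)/(h - 3*I)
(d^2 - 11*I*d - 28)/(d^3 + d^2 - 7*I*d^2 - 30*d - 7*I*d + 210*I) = (d - 4*I)/(d^2 + d - 30)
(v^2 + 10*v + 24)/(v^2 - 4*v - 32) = (v + 6)/(v - 8)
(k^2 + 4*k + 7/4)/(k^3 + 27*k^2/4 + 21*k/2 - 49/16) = 4*(2*k + 1)/(8*k^2 + 26*k - 7)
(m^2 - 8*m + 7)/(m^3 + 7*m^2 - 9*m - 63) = (m^2 - 8*m + 7)/(m^3 + 7*m^2 - 9*m - 63)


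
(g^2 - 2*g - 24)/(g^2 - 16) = (g - 6)/(g - 4)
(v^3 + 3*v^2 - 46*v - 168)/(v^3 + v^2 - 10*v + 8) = (v^2 - v - 42)/(v^2 - 3*v + 2)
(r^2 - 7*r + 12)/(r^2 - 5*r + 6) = (r - 4)/(r - 2)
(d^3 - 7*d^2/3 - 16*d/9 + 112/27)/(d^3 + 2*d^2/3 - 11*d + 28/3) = (d^2 - 16/9)/(d^2 + 3*d - 4)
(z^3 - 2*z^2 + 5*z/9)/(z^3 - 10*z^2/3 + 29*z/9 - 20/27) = 3*z/(3*z - 4)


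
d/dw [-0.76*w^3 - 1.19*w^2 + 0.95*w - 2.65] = -2.28*w^2 - 2.38*w + 0.95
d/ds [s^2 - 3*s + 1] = 2*s - 3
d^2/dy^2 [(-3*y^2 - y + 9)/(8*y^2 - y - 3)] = 2*(-88*y^3 + 1512*y^2 - 288*y + 201)/(512*y^6 - 192*y^5 - 552*y^4 + 143*y^3 + 207*y^2 - 27*y - 27)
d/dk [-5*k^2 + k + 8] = 1 - 10*k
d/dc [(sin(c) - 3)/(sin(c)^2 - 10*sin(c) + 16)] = (6*sin(c) + cos(c)^2 - 15)*cos(c)/(sin(c)^2 - 10*sin(c) + 16)^2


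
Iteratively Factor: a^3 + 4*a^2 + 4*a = (a + 2)*(a^2 + 2*a) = (a + 2)^2*(a)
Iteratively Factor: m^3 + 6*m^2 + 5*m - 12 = (m - 1)*(m^2 + 7*m + 12) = (m - 1)*(m + 3)*(m + 4)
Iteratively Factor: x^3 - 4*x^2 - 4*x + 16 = (x - 4)*(x^2 - 4) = (x - 4)*(x + 2)*(x - 2)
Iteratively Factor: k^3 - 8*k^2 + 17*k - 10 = (k - 5)*(k^2 - 3*k + 2) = (k - 5)*(k - 2)*(k - 1)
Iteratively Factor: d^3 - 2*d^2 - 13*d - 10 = (d + 1)*(d^2 - 3*d - 10) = (d - 5)*(d + 1)*(d + 2)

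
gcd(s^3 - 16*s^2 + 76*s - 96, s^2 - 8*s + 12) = s^2 - 8*s + 12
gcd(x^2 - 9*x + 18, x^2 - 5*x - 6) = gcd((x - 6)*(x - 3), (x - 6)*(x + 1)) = x - 6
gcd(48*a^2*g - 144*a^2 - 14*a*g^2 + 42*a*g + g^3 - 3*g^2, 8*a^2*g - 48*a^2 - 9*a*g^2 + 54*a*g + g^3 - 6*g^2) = 8*a - g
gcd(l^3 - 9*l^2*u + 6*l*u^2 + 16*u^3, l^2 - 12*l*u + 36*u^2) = 1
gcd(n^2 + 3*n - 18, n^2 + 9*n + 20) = 1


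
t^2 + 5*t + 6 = (t + 2)*(t + 3)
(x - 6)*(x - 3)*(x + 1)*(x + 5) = x^4 - 3*x^3 - 31*x^2 + 63*x + 90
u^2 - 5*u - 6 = (u - 6)*(u + 1)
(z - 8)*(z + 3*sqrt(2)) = z^2 - 8*z + 3*sqrt(2)*z - 24*sqrt(2)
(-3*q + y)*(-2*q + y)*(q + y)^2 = 6*q^4 + 7*q^3*y - 3*q^2*y^2 - 3*q*y^3 + y^4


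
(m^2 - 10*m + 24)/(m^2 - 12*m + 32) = (m - 6)/(m - 8)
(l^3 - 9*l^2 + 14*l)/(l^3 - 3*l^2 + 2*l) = (l - 7)/(l - 1)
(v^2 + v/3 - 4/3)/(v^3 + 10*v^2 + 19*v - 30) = (v + 4/3)/(v^2 + 11*v + 30)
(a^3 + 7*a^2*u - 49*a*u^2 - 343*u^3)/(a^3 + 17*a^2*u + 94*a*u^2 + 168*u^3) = (a^2 - 49*u^2)/(a^2 + 10*a*u + 24*u^2)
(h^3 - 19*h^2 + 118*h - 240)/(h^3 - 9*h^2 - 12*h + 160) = (h - 6)/(h + 4)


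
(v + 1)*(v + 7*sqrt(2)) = v^2 + v + 7*sqrt(2)*v + 7*sqrt(2)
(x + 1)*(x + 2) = x^2 + 3*x + 2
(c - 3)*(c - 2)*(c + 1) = c^3 - 4*c^2 + c + 6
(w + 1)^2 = w^2 + 2*w + 1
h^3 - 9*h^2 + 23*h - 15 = (h - 5)*(h - 3)*(h - 1)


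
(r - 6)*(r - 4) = r^2 - 10*r + 24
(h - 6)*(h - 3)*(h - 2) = h^3 - 11*h^2 + 36*h - 36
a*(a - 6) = a^2 - 6*a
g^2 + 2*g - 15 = (g - 3)*(g + 5)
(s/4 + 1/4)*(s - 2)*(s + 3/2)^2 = s^4/4 + s^3/2 - 11*s^2/16 - 33*s/16 - 9/8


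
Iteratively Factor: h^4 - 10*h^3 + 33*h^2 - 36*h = (h - 3)*(h^3 - 7*h^2 + 12*h) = h*(h - 3)*(h^2 - 7*h + 12) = h*(h - 3)^2*(h - 4)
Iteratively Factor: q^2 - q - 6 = (q + 2)*(q - 3)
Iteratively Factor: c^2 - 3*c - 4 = (c - 4)*(c + 1)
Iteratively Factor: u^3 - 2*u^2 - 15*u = (u)*(u^2 - 2*u - 15) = u*(u - 5)*(u + 3)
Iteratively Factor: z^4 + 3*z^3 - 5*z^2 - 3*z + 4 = (z - 1)*(z^3 + 4*z^2 - z - 4) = (z - 1)*(z + 4)*(z^2 - 1) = (z - 1)^2*(z + 4)*(z + 1)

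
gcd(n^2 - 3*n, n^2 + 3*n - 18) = n - 3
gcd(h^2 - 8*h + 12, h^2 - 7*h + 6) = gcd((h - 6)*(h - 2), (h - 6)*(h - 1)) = h - 6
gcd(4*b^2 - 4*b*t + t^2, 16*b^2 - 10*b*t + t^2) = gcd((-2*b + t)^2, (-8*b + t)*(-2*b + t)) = -2*b + t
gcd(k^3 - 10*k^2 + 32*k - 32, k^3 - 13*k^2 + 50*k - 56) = k^2 - 6*k + 8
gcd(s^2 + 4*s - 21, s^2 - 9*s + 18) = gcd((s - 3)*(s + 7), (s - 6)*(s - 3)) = s - 3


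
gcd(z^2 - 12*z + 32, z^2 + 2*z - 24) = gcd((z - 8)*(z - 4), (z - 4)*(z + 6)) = z - 4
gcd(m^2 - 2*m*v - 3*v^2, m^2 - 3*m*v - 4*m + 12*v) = -m + 3*v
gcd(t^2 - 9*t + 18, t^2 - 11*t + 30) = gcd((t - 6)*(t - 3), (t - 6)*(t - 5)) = t - 6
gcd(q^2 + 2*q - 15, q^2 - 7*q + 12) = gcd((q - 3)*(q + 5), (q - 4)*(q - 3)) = q - 3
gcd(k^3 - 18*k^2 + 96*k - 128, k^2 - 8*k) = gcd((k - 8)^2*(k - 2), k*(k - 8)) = k - 8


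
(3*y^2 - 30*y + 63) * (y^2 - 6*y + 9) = 3*y^4 - 48*y^3 + 270*y^2 - 648*y + 567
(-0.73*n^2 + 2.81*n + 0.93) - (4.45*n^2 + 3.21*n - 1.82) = -5.18*n^2 - 0.4*n + 2.75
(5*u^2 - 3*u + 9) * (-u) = -5*u^3 + 3*u^2 - 9*u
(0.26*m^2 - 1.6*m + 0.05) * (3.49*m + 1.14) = 0.9074*m^3 - 5.2876*m^2 - 1.6495*m + 0.057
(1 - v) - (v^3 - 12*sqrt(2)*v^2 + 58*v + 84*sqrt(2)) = -v^3 + 12*sqrt(2)*v^2 - 59*v - 84*sqrt(2) + 1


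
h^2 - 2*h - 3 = (h - 3)*(h + 1)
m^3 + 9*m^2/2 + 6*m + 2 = (m + 1/2)*(m + 2)^2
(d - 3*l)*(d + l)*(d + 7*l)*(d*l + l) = d^4*l + 5*d^3*l^2 + d^3*l - 17*d^2*l^3 + 5*d^2*l^2 - 21*d*l^4 - 17*d*l^3 - 21*l^4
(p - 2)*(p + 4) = p^2 + 2*p - 8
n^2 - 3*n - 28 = (n - 7)*(n + 4)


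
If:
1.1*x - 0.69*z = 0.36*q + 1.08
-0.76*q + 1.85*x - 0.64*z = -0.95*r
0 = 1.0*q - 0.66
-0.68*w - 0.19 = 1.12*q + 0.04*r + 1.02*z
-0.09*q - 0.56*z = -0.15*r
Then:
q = 0.66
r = -1.52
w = -0.51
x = 0.88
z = -0.51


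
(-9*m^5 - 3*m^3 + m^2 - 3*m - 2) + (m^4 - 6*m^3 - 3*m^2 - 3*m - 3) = -9*m^5 + m^4 - 9*m^3 - 2*m^2 - 6*m - 5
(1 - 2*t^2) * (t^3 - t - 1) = -2*t^5 + 3*t^3 + 2*t^2 - t - 1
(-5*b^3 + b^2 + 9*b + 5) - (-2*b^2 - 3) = -5*b^3 + 3*b^2 + 9*b + 8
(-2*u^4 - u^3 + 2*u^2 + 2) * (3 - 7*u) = 14*u^5 + u^4 - 17*u^3 + 6*u^2 - 14*u + 6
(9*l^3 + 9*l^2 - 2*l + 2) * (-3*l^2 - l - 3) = -27*l^5 - 36*l^4 - 30*l^3 - 31*l^2 + 4*l - 6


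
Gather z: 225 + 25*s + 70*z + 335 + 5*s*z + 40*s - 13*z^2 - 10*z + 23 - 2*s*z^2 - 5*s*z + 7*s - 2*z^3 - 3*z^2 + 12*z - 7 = 72*s - 2*z^3 + z^2*(-2*s - 16) + 72*z + 576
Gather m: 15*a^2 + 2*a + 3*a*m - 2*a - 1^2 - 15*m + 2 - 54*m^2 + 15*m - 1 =15*a^2 + 3*a*m - 54*m^2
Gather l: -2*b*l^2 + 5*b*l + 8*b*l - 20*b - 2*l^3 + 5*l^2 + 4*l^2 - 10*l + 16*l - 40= -20*b - 2*l^3 + l^2*(9 - 2*b) + l*(13*b + 6) - 40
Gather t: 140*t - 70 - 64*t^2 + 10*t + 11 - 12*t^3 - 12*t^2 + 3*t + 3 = -12*t^3 - 76*t^2 + 153*t - 56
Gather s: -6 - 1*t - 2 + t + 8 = 0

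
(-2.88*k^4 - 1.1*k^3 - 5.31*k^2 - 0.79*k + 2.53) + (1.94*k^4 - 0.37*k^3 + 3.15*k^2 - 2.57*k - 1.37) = -0.94*k^4 - 1.47*k^3 - 2.16*k^2 - 3.36*k + 1.16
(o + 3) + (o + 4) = 2*o + 7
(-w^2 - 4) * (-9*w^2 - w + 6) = 9*w^4 + w^3 + 30*w^2 + 4*w - 24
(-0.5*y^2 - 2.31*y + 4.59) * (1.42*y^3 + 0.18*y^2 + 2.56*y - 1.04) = -0.71*y^5 - 3.3702*y^4 + 4.822*y^3 - 4.5674*y^2 + 14.1528*y - 4.7736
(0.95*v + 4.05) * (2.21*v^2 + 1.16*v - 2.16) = 2.0995*v^3 + 10.0525*v^2 + 2.646*v - 8.748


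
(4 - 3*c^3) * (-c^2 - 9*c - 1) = 3*c^5 + 27*c^4 + 3*c^3 - 4*c^2 - 36*c - 4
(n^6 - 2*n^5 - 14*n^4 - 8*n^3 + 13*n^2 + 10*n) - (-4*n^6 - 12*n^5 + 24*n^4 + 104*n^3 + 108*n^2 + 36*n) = 5*n^6 + 10*n^5 - 38*n^4 - 112*n^3 - 95*n^2 - 26*n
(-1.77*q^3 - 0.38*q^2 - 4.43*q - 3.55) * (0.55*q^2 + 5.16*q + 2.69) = -0.9735*q^5 - 9.3422*q^4 - 9.1586*q^3 - 25.8335*q^2 - 30.2347*q - 9.5495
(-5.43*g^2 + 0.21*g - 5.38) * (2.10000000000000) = -11.403*g^2 + 0.441*g - 11.298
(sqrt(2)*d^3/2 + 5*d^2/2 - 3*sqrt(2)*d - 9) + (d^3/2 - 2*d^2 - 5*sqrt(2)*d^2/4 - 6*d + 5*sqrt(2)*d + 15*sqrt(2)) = d^3/2 + sqrt(2)*d^3/2 - 5*sqrt(2)*d^2/4 + d^2/2 - 6*d + 2*sqrt(2)*d - 9 + 15*sqrt(2)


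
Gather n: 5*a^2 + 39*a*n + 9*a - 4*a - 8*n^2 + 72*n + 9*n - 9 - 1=5*a^2 + 5*a - 8*n^2 + n*(39*a + 81) - 10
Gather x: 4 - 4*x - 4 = -4*x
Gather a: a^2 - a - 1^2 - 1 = a^2 - a - 2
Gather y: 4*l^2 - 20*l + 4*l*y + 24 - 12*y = 4*l^2 - 20*l + y*(4*l - 12) + 24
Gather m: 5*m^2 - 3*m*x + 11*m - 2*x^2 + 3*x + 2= 5*m^2 + m*(11 - 3*x) - 2*x^2 + 3*x + 2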